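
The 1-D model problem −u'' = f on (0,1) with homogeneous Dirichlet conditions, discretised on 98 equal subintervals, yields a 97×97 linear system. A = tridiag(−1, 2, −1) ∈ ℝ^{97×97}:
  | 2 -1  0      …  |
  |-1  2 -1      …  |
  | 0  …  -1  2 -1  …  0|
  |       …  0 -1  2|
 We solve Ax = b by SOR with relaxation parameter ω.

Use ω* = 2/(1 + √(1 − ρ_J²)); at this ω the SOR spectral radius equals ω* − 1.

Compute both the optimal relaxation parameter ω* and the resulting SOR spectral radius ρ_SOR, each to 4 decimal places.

With n=97, ρ(Jacobi) = cos(π/98) = 0.9995.
√(1−ρ_J²) = |sin(π/98)| = 0.03205
ω* = 2 / (1 + 0.03205) = 2 / 1.03205 ≈ 1.9379.
ρ_SOR = ω* − 1 ≈ 0.9379.

ω* = 1.9379, ρ_SOR = 0.9379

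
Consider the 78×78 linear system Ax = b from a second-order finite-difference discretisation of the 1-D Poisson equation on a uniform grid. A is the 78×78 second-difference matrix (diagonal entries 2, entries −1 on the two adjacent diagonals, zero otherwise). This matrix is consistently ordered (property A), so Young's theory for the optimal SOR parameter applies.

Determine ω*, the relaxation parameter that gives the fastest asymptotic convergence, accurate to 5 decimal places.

B_J for the 78×78 system has eigenvalues cos(kπ/79); ρ_J = cos(π/79) = 0.99921.
√(1 − cos²(π/79)) = sin(π/79) ≈ 0.039757.
ω* = 2/(1+0.039757) = 1.92353
ρ_SOR = ω* − 1 = 1.92353 − 1 = 0.92353.

ω* = 1.92353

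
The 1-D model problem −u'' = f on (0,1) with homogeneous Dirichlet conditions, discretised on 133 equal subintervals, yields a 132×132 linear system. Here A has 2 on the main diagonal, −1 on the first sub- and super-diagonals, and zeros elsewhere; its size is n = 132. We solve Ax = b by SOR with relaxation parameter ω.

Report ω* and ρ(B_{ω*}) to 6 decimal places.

With n=132, ρ(Jacobi) = cos(π/133) = 0.999721.
√(1−ρ_J²) simplifies to sin(π/133) = 0.0236188.
So ω* = 2/1.0236188 = 1.953852 (Young).
At ω = 1.953852 every |λ(B_ω)| = ω−1, so ρ_SOR = 0.953852.

ω* = 1.953852, ρ_SOR = 0.953852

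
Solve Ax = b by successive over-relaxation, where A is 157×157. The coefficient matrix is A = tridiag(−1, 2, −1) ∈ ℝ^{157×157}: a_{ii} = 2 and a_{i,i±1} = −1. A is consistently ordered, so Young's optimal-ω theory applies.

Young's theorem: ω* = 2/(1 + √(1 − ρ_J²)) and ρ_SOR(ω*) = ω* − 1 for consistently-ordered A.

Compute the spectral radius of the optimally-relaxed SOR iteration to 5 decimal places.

n=157: λ(B_J) = 1 − λ(A)/2 = cos(kπ/158); k=1 gives ρ_J = 0.99980.
√(1−ρ_J²) = |sin(π/158)| = 0.019882
ω* = 2/(1+0.019882) = 1.96101
At ω = 1.96101 every |λ(B_ω)| = ω−1, so ρ_SOR = 0.96101.

ρ_SOR = 0.96101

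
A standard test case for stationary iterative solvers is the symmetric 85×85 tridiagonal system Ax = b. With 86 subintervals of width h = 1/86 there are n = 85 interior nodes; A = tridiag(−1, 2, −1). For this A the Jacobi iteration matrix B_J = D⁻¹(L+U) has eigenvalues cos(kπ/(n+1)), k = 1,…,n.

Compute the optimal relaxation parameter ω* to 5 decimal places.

ω* = 1.92953

With n=85, ρ(Jacobi) = cos(π/86) = 0.99933.
√(1 − cos²(π/86)) = sin(π/86) ≈ 0.036522.
ω* = 2/(1 + 0.036522) = 2/1.036522 = 1.92953.
Hence ρ(B_{ω*}) = 1.92953 − 1 = 0.92953.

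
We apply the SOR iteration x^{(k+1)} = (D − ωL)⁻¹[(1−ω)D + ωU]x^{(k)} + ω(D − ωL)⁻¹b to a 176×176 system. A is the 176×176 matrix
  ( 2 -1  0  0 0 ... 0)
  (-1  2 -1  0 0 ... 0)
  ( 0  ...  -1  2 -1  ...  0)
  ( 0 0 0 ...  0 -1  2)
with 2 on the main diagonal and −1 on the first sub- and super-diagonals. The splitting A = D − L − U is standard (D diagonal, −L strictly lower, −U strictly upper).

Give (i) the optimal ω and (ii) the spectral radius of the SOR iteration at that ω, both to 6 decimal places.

½·tridiag(1,0,1) at n=176: λ_k = cos(kπ/177); max |λ| at k=1 ⇒ ρ_J = cos(π/177) ≈ 0.999842.
√(1−ρ_J²) simplifies to sin(π/177) = 0.0177482.
Young: ω* = 2/(1+√(1−ρ_J²)) = 2/(1+0.0177482) = 2/1.0177482 = 1.965123.
ρ(B_{ω*}) = ω*−1 = 0.965123

ω* = 1.965123, ρ_SOR = 0.965123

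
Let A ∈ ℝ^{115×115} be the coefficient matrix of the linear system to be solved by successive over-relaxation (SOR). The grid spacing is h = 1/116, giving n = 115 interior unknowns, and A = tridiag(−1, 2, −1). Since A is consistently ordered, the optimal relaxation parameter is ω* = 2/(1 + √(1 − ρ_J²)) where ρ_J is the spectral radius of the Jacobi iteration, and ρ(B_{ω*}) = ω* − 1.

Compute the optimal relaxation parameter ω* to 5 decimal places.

n=115: λ(B_J) = 1 − λ(A)/2 = cos(kπ/116); k=1 gives ρ_J = 0.99963.
√(1−ρ_J²) = |sin(π/116)| = 0.027079
[ω*] 2 ÷ (1 + 0.027079) = 2 ÷ 1.027079 = 1.94727.
At ω = 1.94727 every |λ(B_ω)| = ω−1, so ρ_SOR = 0.94727.

ω* = 1.94727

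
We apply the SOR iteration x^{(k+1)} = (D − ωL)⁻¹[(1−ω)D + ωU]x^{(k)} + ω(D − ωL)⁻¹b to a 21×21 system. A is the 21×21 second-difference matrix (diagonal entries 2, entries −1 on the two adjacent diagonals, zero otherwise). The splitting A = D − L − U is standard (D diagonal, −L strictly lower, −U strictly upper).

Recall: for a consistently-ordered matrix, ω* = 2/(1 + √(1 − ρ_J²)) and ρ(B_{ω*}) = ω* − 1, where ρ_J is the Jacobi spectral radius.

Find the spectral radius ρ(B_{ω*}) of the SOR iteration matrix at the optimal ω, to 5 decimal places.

ρ_SOR = 0.75083

spectrum of D⁻¹(L+U) = {cos(kπ/22) : 1≤k≤21}; ρ_J = cos(π/22) = 0.98982.
√(1−ρ_J²) simplifies to sin(π/22) = 0.142315.
Young: ω* = 2/(1+√(1−ρ_J²)) = 2/(1+0.142315) = 2/1.142315 = 1.75083.
At ω = 1.75083 every |λ(B_ω)| = ω−1, so ρ_SOR = 0.75083.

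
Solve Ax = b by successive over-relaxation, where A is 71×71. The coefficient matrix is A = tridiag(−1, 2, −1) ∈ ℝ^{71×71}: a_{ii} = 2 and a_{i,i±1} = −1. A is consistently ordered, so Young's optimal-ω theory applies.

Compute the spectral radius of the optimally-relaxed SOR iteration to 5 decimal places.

ρ_SOR = 0.91641

n=71: λ(B_J) = 1 − λ(A)/2 = cos(kπ/72); k=1 gives ρ_J = 0.99905.
1 − cos²(π/72) = sin²(π/72) ⇒ √(1−ρ_J²) = sin(π/72) = 0.043619.
[ω*] 2 ÷ (1 + 0.043619) = 2 ÷ 1.043619 = 1.91641.
ρ(B_{ω*}) = ω*−1 = 0.91641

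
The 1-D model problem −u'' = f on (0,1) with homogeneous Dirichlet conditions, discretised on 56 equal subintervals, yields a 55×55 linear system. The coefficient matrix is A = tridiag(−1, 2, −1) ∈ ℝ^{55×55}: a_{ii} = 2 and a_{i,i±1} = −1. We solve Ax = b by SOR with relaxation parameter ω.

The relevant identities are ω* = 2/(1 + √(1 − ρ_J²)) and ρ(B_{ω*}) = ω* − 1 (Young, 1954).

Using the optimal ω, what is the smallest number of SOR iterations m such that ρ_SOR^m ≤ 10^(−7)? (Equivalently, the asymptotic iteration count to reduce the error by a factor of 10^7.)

m = 144

B_J for the 55×55 system has eigenvalues cos(kπ/56); ρ_J = cos(π/56) = 0.9984268.
√(1 − cos²(π/56)) = sin(π/56) ≈ 0.0560704.
ω* = 2/(1+0.0560704) = 1.8938131
ρ(B_{ω*}) = ω*−1 = 0.8938131
7·ln10 = 16.1181; −ln(0.8938131) = 0.112259; m = ⌈16.1181/0.112259⌉ = ⌈143.580⌉ = 144.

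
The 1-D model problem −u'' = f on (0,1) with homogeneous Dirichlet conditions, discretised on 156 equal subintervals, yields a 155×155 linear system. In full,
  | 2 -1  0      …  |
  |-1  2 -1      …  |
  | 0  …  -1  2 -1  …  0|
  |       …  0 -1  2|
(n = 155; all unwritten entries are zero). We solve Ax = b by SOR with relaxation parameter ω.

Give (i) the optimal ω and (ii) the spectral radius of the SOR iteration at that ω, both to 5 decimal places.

[ρ_J] n=155: ρ(B_J) = cos(π/(n+1)) = cos(π/156) = 0.99980.
root = sin(π/156) = 0.020137  (since 1−cos² = sin²).
[ω*] 2 ÷ (1 + 0.020137) = 2 ÷ 1.020137 = 1.96052.
[ρ_SOR] ω* − 1 = 0.96052.

ω* = 1.96052, ρ_SOR = 0.96052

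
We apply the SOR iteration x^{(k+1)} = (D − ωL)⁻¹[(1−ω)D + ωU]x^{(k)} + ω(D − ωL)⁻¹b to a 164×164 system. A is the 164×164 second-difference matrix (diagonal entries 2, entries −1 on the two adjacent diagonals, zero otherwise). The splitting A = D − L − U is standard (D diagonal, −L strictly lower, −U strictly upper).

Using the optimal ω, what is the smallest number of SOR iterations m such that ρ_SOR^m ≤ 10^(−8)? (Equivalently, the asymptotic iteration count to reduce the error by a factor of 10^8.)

m = 484

With n=164, ρ(Jacobi) = cos(π/165) = 0.9998187.
√(1−ρ_J²) simplifies to sin(π/165) = 0.0190388.
ω* = 2/(1+0.0190388) = 1.9626338
Hence ρ(B_{ω*}) = 1.9626338 − 1 = 0.9626338.
For 8 digits: m = 8·ln10 / (−ln 0.9626338) = 18.4207/0.0380822 = 483.709; round up → m = 484.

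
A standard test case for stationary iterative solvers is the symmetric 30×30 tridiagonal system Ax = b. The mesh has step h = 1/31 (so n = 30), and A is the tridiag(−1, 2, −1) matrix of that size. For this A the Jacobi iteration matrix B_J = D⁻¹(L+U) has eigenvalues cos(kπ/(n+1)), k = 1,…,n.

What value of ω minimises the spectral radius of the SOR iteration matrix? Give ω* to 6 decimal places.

ω* = 1.816253

[ρ_J] n=30: ρ(B_J) = cos(π/(n+1)) = cos(π/31) = 0.994869.
√(1−ρ_J²) simplifies to sin(π/31) = 0.1011683.
So ω* = 2/1.1011683 = 1.816253 (Young).
Hence ρ(B_{ω*}) = 1.816253 − 1 = 0.816253.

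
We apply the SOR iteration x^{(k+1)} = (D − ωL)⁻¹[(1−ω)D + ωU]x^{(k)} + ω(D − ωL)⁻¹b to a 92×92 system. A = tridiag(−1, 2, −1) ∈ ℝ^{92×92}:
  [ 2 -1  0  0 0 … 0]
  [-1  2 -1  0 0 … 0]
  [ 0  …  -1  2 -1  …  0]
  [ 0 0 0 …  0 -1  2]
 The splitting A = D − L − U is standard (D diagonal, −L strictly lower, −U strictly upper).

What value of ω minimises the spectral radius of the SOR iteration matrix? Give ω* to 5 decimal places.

[ρ_J] n=92: ρ(B_J) = cos(π/(n+1)) = cos(π/93) = 0.99943.
√(1−ρ_J²) = |sin(π/93)| = 0.033774
[ω*] 2 ÷ (1 + 0.033774) = 2 ÷ 1.033774 = 1.93466.
ρ_SOR = ω* − 1 ≈ 0.93466.

ω* = 1.93466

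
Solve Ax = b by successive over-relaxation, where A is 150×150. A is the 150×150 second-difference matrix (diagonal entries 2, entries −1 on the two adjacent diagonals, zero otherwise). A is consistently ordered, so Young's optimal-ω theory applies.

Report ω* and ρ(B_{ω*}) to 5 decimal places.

[ρ_J] n=150: ρ(B_J) = cos(π/(n+1)) = cos(π/151) = 0.99978.
root = sin(π/151) = 0.020804  (since 1−cos² = sin²).
Then 2/(1+√(1−ρ_J²)) = 2/(1+0.020804); ω* = 2/1.020804 = 1.95924.
ρ_SOR = ω* − 1 = 1.95924 − 1 = 0.95924.

ω* = 1.95924, ρ_SOR = 0.95924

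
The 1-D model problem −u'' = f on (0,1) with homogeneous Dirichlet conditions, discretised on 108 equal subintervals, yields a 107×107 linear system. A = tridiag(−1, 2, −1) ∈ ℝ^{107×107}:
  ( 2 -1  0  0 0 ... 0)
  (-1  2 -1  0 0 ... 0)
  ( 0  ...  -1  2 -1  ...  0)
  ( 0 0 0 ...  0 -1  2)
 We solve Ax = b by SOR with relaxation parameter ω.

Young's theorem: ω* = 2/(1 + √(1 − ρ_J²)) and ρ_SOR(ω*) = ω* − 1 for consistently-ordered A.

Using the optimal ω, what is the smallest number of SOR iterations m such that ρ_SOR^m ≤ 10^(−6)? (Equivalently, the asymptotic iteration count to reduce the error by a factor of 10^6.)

m = 238

With n=107, ρ(Jacobi) = cos(π/108) = 0.9995770.
1 − cos²(π/108) = sin²(π/108) ⇒ √(1−ρ_J²) = sin(π/108) = 0.0290847.
[ω*] 2 ÷ (1 + 0.0290847) = 2 ÷ 1.0290847 = 1.9434746.
Hence ρ(B_{ω*}) = 1.9434746 − 1 = 0.9434746.
For 6 digits: m = 6·ln10 / (−ln 0.9434746) = 13.8155/0.0581858 = 237.438; round up → m = 238.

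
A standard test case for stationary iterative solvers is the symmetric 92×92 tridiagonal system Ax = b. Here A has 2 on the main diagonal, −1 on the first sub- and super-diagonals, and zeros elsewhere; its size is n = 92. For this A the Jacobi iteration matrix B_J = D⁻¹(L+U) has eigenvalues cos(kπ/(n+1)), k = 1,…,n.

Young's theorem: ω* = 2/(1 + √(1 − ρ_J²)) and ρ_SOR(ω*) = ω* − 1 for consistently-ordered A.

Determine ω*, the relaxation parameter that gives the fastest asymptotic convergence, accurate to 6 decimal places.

ω* = 1.934659

[ρ_J] n=92: ρ(B_J) = cos(π/(n+1)) = cos(π/93) = 0.999429.
√(1−ρ_J²) simplifies to sin(π/93) = 0.0337741.
ω* = 2 / (1 + 0.0337741) = 2 / 1.0337741 ≈ 1.934659.
Hence ρ(B_{ω*}) = 1.934659 − 1 = 0.934659.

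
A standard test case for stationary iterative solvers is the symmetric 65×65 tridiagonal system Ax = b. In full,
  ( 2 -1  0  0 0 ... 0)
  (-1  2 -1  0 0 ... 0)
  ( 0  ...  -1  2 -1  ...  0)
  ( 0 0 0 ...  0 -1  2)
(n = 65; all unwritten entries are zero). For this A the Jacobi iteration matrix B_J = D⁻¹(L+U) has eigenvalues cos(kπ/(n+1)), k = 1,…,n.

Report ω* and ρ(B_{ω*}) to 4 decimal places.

ω* = 1.9092, ρ_SOR = 0.9092

With n=65, ρ(Jacobi) = cos(π/66) = 0.9989.
root = sin(π/66) = 0.04758  (since 1−cos² = sin²).
ω* = 2/(1 + 0.04758) = 2/1.04758 = 1.9092.
ρ(B_{ω*}) = ω*−1 = 0.9092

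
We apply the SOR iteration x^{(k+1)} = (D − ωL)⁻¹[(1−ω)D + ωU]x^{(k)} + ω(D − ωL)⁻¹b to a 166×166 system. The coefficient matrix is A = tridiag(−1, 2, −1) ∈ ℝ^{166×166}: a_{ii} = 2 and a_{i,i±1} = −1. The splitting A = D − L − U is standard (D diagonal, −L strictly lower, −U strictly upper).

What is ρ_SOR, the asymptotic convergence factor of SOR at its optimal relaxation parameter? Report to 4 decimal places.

With n=166, ρ(Jacobi) = cos(π/167) = 0.9998.
√(1−ρ_J²) = |sin(π/167)| = 0.01881
[ω*] 2 ÷ (1 + 0.01881) = 2 ÷ 1.01881 = 1.9631.
ρ_SOR = ω* − 1 ≈ 0.9631.

ρ_SOR = 0.9631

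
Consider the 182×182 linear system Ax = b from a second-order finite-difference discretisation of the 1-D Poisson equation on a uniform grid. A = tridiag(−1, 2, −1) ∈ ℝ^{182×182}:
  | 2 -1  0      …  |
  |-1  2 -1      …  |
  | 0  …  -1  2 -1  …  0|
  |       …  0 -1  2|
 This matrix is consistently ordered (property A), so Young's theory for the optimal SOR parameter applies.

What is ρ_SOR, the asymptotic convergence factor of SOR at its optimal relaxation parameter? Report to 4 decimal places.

spectrum of D⁻¹(L+U) = {cos(kπ/183) : 1≤k≤182}; ρ_J = cos(π/183) = 0.9999.
√(1−ρ_J²) = |sin(π/183)| = 0.01717
Young: ω* = 2/(1+√(1−ρ_J²)) = 2/(1+0.01717) = 2/1.01717 = 1.9662.
Hence ρ(B_{ω*}) = 1.9662 − 1 = 0.9662.

ρ_SOR = 0.9662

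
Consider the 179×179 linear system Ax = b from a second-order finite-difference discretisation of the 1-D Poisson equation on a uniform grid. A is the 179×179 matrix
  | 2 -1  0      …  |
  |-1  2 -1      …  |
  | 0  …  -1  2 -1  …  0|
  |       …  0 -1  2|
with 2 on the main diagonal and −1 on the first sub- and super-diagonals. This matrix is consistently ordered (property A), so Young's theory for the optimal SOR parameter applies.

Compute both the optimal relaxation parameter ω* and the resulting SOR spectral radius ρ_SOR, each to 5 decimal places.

B_J for the 179×179 system has eigenvalues cos(kπ/180); ρ_J = cos(π/180) = 0.99985.
1 − cos²(π/180) = sin²(π/180) ⇒ √(1−ρ_J²) = sin(π/180) = 0.017452.
ω* = 2/(1 + 0.017452) = 2/1.017452 = 1.96569.
ρ_SOR = ω* − 1 = 1.96569 − 1 = 0.96569.

ω* = 1.96569, ρ_SOR = 0.96569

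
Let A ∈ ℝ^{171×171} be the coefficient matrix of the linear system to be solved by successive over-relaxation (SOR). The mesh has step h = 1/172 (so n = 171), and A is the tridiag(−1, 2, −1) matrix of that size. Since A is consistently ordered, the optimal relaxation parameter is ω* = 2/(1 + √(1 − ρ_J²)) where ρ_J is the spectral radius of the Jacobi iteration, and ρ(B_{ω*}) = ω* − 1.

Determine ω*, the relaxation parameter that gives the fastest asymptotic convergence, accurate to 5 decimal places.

ω* = 1.96413

n=171: λ(B_J) = 1 − λ(A)/2 = cos(kπ/172); k=1 gives ρ_J = 0.99983.
√(1−ρ_J²) simplifies to sin(π/172) = 0.018264.
[ω*] 2 ÷ (1 + 0.018264) = 2 ÷ 1.018264 = 1.96413.
ρ_SOR = ω* − 1 = 1.96413 − 1 = 0.96413.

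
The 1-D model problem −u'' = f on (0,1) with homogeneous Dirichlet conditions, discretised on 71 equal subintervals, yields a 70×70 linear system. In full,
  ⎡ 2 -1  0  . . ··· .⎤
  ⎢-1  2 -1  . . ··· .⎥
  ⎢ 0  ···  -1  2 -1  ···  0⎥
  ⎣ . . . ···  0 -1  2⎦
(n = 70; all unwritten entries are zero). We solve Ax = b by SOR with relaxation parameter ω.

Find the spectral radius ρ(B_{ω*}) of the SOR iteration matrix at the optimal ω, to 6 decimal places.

½·tridiag(1,0,1) at n=70: λ_k = cos(kπ/71); max |λ| at k=1 ⇒ ρ_J = cos(π/71) ≈ 0.999021.
√(1−ρ_J²) = |sin(π/71)| = 0.0442333
ω* = 2 / (1 + 0.0442333) = 2 / 1.0442333 ≈ 1.915281.
At ω = 1.915281 every |λ(B_ω)| = ω−1, so ρ_SOR = 0.915281.

ρ_SOR = 0.915281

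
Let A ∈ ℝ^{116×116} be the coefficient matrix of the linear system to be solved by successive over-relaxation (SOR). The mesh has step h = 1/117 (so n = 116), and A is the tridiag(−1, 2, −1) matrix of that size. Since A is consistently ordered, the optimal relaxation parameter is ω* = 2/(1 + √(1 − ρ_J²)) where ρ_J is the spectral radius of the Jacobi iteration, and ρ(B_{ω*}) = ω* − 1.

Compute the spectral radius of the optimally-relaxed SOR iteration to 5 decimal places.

ρ_SOR = 0.94771

With n=116, ρ(Jacobi) = cos(π/117) = 0.99964.
√(1 − cos²(π/117)) = sin(π/117) ≈ 0.026848.
ω* = 2/(1+0.026848) = 1.94771
[ρ_SOR] ω* − 1 = 0.94771.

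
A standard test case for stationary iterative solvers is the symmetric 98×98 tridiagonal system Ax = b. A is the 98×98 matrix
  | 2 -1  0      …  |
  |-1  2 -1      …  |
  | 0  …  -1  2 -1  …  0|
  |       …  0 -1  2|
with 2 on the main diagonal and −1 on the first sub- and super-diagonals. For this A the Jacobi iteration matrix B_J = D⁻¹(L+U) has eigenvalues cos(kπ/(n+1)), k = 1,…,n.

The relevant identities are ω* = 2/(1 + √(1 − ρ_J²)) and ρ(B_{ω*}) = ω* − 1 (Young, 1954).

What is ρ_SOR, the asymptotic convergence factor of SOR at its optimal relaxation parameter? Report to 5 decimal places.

n=98: λ(B_J) = 1 − λ(A)/2 = cos(kπ/99); k=1 gives ρ_J = 0.99950.
1 − cos²(π/99) = sin²(π/99) ⇒ √(1−ρ_J²) = sin(π/99) = 0.031728.
ω* = 2 / (1 + 0.031728) = 2 / 1.031728 ≈ 1.93850.
[ρ_SOR] ω* − 1 = 0.93850.

ρ_SOR = 0.93850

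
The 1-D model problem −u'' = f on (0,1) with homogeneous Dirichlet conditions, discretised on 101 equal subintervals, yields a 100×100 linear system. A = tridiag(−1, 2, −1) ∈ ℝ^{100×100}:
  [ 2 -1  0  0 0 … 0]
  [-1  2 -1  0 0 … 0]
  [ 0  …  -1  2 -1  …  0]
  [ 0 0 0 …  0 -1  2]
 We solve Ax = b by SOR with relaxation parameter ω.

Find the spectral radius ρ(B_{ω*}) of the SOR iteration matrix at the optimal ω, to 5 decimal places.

ρ_SOR = 0.93968

n=100: λ(B_J) = 1 − λ(A)/2 = cos(kπ/101); k=1 gives ρ_J = 0.99952.
√(1 − cos²(π/101)) = sin(π/101) ≈ 0.031100.
ω* = 2/(1+0.031100) = 1.93968
At ω = 1.93968 every |λ(B_ω)| = ω−1, so ρ_SOR = 0.93968.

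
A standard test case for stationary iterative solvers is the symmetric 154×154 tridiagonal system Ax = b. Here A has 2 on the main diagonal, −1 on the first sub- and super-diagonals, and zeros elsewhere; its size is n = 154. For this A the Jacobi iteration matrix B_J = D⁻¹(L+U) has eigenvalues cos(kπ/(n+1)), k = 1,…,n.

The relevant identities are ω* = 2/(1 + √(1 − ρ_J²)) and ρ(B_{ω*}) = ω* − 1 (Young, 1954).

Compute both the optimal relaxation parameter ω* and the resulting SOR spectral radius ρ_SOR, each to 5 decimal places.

ω* = 1.96027, ρ_SOR = 0.96027

½·tridiag(1,0,1) at n=154: λ_k = cos(kπ/155); max |λ| at k=1 ⇒ ρ_J = cos(π/155) ≈ 0.99979.
1 − cos²(π/155) = sin²(π/155) ⇒ √(1−ρ_J²) = sin(π/155) = 0.020267.
ω* = 2 / (1 + 0.020267) = 2 / 1.020267 ≈ 1.96027.
ρ_SOR = ω* − 1 = 1.96027 − 1 = 0.96027.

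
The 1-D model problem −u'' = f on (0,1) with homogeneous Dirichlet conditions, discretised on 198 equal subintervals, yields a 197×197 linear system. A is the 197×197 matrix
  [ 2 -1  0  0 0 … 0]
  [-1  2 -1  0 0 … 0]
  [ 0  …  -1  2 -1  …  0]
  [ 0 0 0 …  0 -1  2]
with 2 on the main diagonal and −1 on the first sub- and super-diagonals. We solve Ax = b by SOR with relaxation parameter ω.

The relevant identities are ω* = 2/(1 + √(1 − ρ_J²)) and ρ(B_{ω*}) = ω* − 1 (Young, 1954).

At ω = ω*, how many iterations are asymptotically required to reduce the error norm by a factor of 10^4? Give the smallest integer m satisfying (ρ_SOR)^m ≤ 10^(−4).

m = 291

½·tridiag(1,0,1) at n=197: λ_k = cos(kπ/198); max |λ| at k=1 ⇒ ρ_J = cos(π/198) ≈ 0.9998741.
1 − cos²(π/198) = sin²(π/198) ⇒ √(1−ρ_J²) = sin(π/198) = 0.0158660.
So ω* = 2/1.0158660 = 1.9687636 (Young).
ρ(B_{ω*}) = ω*−1 = 0.9687636
m ≥ 4·ln10 / (−ln 0.9687636) = 290.229; smallest integer m = 291.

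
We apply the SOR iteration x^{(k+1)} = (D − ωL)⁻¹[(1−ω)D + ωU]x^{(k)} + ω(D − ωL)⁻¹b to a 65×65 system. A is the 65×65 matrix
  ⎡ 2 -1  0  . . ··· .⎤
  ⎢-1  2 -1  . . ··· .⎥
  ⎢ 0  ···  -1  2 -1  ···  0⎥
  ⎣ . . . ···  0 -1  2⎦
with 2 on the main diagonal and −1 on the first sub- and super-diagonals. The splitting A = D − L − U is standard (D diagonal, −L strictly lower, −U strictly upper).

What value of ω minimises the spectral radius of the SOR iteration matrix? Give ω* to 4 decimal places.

ω* = 1.9092

½·tridiag(1,0,1) at n=65: λ_k = cos(kπ/66); max |λ| at k=1 ⇒ ρ_J = cos(π/66) ≈ 0.9989.
√(1−ρ_J²) simplifies to sin(π/66) = 0.04758.
Then 2/(1+√(1−ρ_J²)) = 2/(1+0.04758); ω* = 2/1.04758 = 1.9092.
ρ_SOR = ω* − 1 ≈ 0.9092.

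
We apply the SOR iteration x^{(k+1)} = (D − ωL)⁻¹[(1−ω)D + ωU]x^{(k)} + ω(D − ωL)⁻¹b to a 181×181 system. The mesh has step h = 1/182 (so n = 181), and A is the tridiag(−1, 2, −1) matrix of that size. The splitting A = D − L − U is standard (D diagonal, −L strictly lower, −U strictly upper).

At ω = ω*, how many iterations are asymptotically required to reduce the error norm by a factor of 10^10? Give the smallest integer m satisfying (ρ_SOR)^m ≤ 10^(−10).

m = 667

spectrum of D⁻¹(L+U) = {cos(kπ/182) : 1≤k≤181}; ρ_J = cos(π/182) = 0.9998510.
√(1−ρ_J²) = |sin(π/182)| = 0.0172606
[ω*] 2 ÷ (1 + 0.0172606) = 2 ÷ 1.0172606 = 1.9660645.
ρ(B_{ω*}) = ω*−1 = 0.9660645
m ≥ 10·ln10 / (−ln 0.9660645) = 666.940; smallest integer m = 667.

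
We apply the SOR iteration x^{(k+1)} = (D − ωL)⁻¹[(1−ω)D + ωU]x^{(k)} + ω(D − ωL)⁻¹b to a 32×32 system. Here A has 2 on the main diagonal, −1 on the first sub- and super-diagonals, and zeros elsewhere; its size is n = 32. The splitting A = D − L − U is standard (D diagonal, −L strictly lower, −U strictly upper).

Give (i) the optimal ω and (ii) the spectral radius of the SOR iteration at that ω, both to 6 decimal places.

ω* = 1.826391, ρ_SOR = 0.826391

B_J for the 32×32 system has eigenvalues cos(kπ/33); ρ_J = cos(π/33) = 0.995472.
root = sin(π/33) = 0.0950560  (since 1−cos² = sin²).
So ω* = 2/1.0950560 = 1.826391 (Young).
and ρ(B_{ω*}) = 1.826391 − 1 = 0.826391.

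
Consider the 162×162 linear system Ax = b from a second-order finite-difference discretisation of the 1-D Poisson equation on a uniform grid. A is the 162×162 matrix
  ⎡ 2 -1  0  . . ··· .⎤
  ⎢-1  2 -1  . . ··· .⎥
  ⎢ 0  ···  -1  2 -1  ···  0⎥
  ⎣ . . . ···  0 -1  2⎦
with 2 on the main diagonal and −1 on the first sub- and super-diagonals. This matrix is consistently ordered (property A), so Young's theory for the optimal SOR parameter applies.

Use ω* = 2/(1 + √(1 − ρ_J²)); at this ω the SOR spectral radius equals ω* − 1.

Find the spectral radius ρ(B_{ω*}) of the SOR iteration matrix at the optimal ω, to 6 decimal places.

ρ_SOR = 0.962184

spectrum of D⁻¹(L+U) = {cos(kπ/163) : 1≤k≤162}; ρ_J = cos(π/163) = 0.999814.
1 − cos²(π/163) = sin²(π/163) ⇒ √(1−ρ_J²) = sin(π/163) = 0.0192724.
[ω*] 2 ÷ (1 + 0.0192724) = 2 ÷ 1.0192724 = 1.962184.
ρ(B_{ω*}) = ω*−1 = 0.962184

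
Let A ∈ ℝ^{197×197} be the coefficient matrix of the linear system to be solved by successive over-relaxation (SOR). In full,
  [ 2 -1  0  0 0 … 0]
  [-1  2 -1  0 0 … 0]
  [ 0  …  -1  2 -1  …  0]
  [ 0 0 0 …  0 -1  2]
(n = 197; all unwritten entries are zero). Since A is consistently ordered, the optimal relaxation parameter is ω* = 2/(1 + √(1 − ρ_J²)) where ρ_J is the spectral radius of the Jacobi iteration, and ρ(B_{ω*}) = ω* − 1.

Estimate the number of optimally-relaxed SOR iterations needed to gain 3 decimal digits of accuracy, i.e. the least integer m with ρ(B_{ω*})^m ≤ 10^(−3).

m = 218

ρ_J = max_k |cos(kπ/198)| = cos(π/198) = 0.9998741
√(1−ρ_J²) simplifies to sin(π/198) = 0.0158660.
Young: ω* = 2/(1+√(1−ρ_J²)) = 2/(1+0.0158660) = 2/1.0158660 = 1.9687636.
At ω = 1.9687636 every |λ(B_ω)| = ω−1, so ρ_SOR = 0.9687636.
3·ln10 = 6.90776; −ln(0.9687636) = 0.0317347; m = ⌈6.90776/0.0317347⌉ = ⌈217.672⌉ = 218.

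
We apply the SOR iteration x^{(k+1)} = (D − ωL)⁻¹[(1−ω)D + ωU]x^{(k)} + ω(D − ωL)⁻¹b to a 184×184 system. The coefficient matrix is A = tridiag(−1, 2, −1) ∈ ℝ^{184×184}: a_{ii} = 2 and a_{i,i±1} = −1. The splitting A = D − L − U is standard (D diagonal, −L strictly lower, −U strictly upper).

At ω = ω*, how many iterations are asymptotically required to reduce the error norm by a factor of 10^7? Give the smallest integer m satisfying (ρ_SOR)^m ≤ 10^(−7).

m = 475

ρ_J = max_k |cos(kπ/185)| = cos(π/185) = 0.9998558
√(1−ρ_J²) simplifies to sin(π/185) = 0.0169808.
ω* = 2/(1+0.0169808) = 1.9666055
ρ(B_{ω*}) = ω*−1 = 0.9666055
ρ_SOR^m ≤ 10^(−7) ⇔ m ≥ 7·ln10/(−ln 0.9666055) = 16.1181/0.0339648 = 474.553; m = ⌈474.553⌉ = 475.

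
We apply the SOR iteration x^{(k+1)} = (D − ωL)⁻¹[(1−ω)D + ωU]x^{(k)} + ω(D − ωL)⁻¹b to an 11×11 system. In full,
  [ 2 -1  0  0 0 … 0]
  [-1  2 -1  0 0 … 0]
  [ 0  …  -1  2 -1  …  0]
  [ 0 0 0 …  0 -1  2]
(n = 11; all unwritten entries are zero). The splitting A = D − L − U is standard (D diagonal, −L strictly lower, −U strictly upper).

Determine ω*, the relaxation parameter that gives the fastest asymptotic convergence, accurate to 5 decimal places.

ω* = 1.58879

½·tridiag(1,0,1) at n=11: λ_k = cos(kπ/12); max |λ| at k=1 ⇒ ρ_J = cos(π/12) ≈ 0.96593.
1 − cos²(π/12) = sin²(π/12) ⇒ √(1−ρ_J²) = sin(π/12) = 0.258819.
[ω*] 2 ÷ (1 + 0.258819) = 2 ÷ 1.258819 = 1.58879.
ρ_SOR = ω* − 1 ≈ 0.58879.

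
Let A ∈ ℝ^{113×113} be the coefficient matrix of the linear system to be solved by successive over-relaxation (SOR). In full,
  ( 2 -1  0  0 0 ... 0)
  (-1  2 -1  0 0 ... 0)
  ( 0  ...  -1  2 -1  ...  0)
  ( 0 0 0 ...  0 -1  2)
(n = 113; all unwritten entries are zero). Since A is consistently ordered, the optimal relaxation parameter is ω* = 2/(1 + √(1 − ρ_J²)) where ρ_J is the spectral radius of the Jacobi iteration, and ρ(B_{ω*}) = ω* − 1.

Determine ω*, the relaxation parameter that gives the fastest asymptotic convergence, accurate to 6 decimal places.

[ρ_J] n=113: ρ(B_J) = cos(π/(n+1)) = cos(π/114) = 0.999620.
root = sin(π/114) = 0.0275543  (since 1−cos² = sin²).
[ω*] 2 ÷ (1 + 0.0275543) = 2 ÷ 1.0275543 = 1.946369.
ρ_SOR = ω* − 1 ≈ 0.946369.

ω* = 1.946369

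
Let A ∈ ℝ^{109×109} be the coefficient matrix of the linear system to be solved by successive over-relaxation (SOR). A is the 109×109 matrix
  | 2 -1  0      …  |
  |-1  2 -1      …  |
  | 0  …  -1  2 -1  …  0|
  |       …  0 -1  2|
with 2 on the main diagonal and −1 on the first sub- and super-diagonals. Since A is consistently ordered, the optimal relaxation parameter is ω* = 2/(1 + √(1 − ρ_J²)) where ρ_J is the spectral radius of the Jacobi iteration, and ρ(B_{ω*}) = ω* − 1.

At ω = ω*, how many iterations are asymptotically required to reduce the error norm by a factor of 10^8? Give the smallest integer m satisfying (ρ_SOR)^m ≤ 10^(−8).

m = 323

With n=109, ρ(Jacobi) = cos(π/110) = 0.9995922.
1 − cos²(π/110) = sin²(π/110) ⇒ √(1−ρ_J²) = sin(π/110) = 0.0285561.
Then 2/(1+√(1−ρ_J²)) = 2/(1+0.0285561); ω* = 2/1.0285561 = 1.9444734.
ρ(B_{ω*}) = ω*−1 = 0.9444734
(0.9444734)^m ≤ 10^{−8}  ⇒  m·ln(0.9444734) ≤ −8·ln10  ⇒  m ≥ 322.447  ⇒  m = 323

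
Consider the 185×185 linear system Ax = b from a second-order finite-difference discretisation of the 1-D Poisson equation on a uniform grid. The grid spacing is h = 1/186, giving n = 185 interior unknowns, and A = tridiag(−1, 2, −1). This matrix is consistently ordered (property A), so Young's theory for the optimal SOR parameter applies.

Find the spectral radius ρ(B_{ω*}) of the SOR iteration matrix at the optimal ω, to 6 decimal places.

ρ_SOR = 0.966782

spectrum of D⁻¹(L+U) = {cos(kπ/186) : 1≤k≤185}; ρ_J = cos(π/186) = 0.999857.
1 − cos²(π/186) = sin²(π/186) ⇒ √(1−ρ_J²) = sin(π/186) = 0.0168895.
ω* = 2/(1+0.0168895) = 1.966782
and ρ(B_{ω*}) = 1.966782 − 1 = 0.966782.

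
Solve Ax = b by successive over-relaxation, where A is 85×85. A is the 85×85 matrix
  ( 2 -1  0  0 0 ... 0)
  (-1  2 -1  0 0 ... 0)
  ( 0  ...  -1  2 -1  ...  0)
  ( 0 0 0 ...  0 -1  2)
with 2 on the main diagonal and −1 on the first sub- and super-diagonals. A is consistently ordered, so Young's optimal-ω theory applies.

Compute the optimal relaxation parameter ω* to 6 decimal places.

B_J for the 85×85 system has eigenvalues cos(kπ/86); ρ_J = cos(π/86) = 0.999333.
1 − cos²(π/86) = sin²(π/86) ⇒ √(1−ρ_J²) = sin(π/86) = 0.0365220.
ω* = 2 / (1 + 0.0365220) = 2 / 1.0365220 ≈ 1.929530.
ρ_SOR = ω* − 1 = 1.929530 − 1 = 0.929530.

ω* = 1.929530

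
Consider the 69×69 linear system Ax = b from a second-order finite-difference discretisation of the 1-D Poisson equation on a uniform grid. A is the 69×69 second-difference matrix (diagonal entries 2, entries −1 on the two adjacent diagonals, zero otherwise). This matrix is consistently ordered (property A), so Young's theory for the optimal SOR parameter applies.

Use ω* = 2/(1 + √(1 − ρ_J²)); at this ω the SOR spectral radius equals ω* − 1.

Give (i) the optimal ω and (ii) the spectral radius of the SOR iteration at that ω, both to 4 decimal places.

ω* = 1.9141, ρ_SOR = 0.9141

B_J for the 69×69 system has eigenvalues cos(kπ/70); ρ_J = cos(π/70) = 0.9990.
√(1−ρ_J²) simplifies to sin(π/70) = 0.04486.
Young: ω* = 2/(1+√(1−ρ_J²)) = 2/(1+0.04486) = 2/1.04486 = 1.9141.
ρ_SOR = ω* − 1 = 1.9141 − 1 = 0.9141.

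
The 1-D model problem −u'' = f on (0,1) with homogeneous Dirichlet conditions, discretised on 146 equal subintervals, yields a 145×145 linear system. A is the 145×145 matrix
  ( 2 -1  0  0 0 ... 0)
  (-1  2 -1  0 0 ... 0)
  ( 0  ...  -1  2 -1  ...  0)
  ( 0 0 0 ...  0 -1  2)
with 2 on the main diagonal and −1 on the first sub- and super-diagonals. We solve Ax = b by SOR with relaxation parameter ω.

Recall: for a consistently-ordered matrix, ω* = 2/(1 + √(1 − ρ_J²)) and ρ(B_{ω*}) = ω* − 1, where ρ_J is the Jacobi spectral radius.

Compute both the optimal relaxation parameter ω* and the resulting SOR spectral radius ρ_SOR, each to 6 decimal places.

ω* = 1.957874, ρ_SOR = 0.957874

n=145: λ(B_J) = 1 − λ(A)/2 = cos(kπ/146); k=1 gives ρ_J = 0.999769.
√(1−ρ_J²) = |sin(π/146)| = 0.0215161
Then 2/(1+√(1−ρ_J²)) = 2/(1+0.0215161); ω* = 2/1.0215161 = 1.957874.
Hence ρ(B_{ω*}) = 1.957874 − 1 = 0.957874.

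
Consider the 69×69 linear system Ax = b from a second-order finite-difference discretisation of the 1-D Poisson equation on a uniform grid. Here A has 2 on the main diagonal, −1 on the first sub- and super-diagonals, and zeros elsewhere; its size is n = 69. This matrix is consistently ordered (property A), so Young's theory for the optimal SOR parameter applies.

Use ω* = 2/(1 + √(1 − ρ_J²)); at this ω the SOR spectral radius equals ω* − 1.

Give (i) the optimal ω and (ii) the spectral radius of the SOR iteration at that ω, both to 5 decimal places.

ω* = 1.91412, ρ_SOR = 0.91412

With n=69, ρ(Jacobi) = cos(π/70) = 0.99899.
√(1−ρ_J²) = |sin(π/70)| = 0.044865
[ω*] 2 ÷ (1 + 0.044865) = 2 ÷ 1.044865 = 1.91412.
At ω = 1.91412 every |λ(B_ω)| = ω−1, so ρ_SOR = 0.91412.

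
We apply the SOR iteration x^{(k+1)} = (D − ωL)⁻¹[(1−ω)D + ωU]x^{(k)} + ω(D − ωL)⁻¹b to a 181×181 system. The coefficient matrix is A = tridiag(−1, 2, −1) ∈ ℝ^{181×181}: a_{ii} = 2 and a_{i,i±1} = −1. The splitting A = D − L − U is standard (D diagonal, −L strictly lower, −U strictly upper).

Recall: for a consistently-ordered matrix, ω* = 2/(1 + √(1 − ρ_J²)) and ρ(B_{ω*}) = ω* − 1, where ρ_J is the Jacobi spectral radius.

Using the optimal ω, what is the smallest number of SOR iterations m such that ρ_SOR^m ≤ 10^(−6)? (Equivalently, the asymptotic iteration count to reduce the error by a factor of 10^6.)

B_J for the 181×181 system has eigenvalues cos(kπ/182); ρ_J = cos(π/182) = 0.9998510.
1 − cos²(π/182) = sin²(π/182) ⇒ √(1−ρ_J²) = sin(π/182) = 0.0172606.
ω* = 2 / (1 + 0.0172606) = 2 / 1.0172606 ≈ 1.9660645.
Hence ρ(B_{ω*}) = 1.9660645 − 1 = 0.9660645.
m ≥ 6·ln10 / (−ln 0.9660645) = 400.163; smallest integer m = 401.

m = 401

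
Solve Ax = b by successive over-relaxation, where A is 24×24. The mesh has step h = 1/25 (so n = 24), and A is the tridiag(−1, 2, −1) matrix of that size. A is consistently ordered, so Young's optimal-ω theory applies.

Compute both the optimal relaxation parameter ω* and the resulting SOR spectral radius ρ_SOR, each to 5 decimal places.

ω* = 1.77725, ρ_SOR = 0.77725

[ρ_J] n=24: ρ(B_J) = cos(π/(n+1)) = cos(π/25) = 0.99211.
root = sin(π/25) = 0.125333  (since 1−cos² = sin²).
ω* = 2 / (1 + 0.125333) = 2 / 1.125333 ≈ 1.77725.
ρ_SOR = ω* − 1 ≈ 0.77725.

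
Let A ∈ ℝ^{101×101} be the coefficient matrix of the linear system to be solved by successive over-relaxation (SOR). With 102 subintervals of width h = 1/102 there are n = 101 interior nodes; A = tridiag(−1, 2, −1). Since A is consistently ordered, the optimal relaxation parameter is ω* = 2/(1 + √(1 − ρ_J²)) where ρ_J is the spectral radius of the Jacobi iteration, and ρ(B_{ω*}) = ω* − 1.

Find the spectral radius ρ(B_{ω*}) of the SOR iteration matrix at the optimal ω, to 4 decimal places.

ρ_SOR = 0.9402

n=101: λ(B_J) = 1 − λ(A)/2 = cos(kπ/102); k=1 gives ρ_J = 0.9995.
√(1−ρ_J²) = |sin(π/102)| = 0.03080
So ω* = 2/1.03080 = 1.9402 (Young).
ρ_SOR = ω* − 1 = 1.9402 − 1 = 0.9402.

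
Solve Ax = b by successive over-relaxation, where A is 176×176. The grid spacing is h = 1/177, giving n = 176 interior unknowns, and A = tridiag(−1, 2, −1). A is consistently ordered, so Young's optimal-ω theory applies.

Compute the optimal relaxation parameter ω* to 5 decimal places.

ω* = 1.96512

[ρ_J] n=176: ρ(B_J) = cos(π/(n+1)) = cos(π/177) = 0.99984.
√(1−ρ_J²) simplifies to sin(π/177) = 0.017748.
Young: ω* = 2/(1+√(1−ρ_J²)) = 2/(1+0.017748) = 2/1.017748 = 1.96512.
ρ_SOR = ω* − 1 = 1.96512 − 1 = 0.96512.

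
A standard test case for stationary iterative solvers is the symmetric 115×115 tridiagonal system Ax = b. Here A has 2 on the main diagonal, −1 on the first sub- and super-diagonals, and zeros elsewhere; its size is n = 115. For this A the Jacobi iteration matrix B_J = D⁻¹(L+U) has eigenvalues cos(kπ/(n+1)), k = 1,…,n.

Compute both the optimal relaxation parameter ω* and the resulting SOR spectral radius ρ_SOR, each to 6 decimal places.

B_J for the 115×115 system has eigenvalues cos(kπ/116); ρ_J = cos(π/116) = 0.999633.
root = sin(π/116) = 0.0270794  (since 1−cos² = sin²).
ω* = 2/(1 + 0.0270794) = 2/1.0270794 = 1.947269.
At ω = 1.947269 every |λ(B_ω)| = ω−1, so ρ_SOR = 0.947269.

ω* = 1.947269, ρ_SOR = 0.947269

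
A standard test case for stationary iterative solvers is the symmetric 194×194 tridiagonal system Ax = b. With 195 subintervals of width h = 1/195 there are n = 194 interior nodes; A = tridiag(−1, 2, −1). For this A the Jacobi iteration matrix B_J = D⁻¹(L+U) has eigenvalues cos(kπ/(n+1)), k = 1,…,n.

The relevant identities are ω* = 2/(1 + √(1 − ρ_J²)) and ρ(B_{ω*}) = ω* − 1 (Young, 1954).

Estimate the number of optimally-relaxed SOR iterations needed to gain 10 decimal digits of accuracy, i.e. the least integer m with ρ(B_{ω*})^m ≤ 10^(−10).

m = 715

n=194: λ(B_J) = 1 − λ(A)/2 = cos(kπ/195); k=1 gives ρ_J = 0.9998702.
√(1 − cos²(π/195)) = sin(π/195) ≈ 0.0161100.
Then 2/(1+√(1−ρ_J²)) = 2/(1+0.0161100); ω* = 2/1.0161100 = 1.9682908.
ρ(B_{ω*}) = ω*−1 = 0.9682908
Need (0.9682908)^m ≤ 10^(−10): m ≥ 10·ln10/|ln 0.9682908| = 23.0259/0.0322228 = 714.584 ⇒ m = 715.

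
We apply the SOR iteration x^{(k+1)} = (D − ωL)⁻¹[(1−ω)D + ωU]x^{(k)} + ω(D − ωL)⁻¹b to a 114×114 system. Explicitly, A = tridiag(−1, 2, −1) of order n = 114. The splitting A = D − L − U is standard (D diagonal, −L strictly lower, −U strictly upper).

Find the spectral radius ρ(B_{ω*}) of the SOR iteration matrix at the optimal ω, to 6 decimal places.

spectrum of D⁻¹(L+U) = {cos(kπ/115) : 1≤k≤114}; ρ_J = cos(π/115) = 0.999627.
root = sin(π/115) = 0.0273148  (since 1−cos² = sin²).
[ω*] 2 ÷ (1 + 0.0273148) = 2 ÷ 1.0273148 = 1.946823.
Hence ρ(B_{ω*}) = 1.946823 − 1 = 0.946823.

ρ_SOR = 0.946823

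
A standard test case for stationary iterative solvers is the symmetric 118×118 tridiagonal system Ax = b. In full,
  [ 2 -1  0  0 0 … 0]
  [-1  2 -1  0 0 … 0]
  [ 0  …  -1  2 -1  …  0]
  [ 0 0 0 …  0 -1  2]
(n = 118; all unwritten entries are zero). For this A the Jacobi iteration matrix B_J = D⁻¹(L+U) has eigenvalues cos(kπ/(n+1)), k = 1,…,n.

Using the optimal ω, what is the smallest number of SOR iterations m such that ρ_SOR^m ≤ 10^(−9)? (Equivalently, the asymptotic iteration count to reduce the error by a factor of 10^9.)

m = 393

With n=118, ρ(Jacobi) = cos(π/119) = 0.9996515.
1 − cos²(π/119) = sin²(π/119) ⇒ √(1−ρ_J²) = sin(π/119) = 0.0263969.
Then 2/(1+√(1−ρ_J²)) = 2/(1+0.0263969); ω* = 2/1.0263969 = 1.9485640.
ρ(B_{ω*}) = ω*−1 = 0.9485640
m ≥ 9·ln10 / (−ln 0.9485640) = 392.442; smallest integer m = 393.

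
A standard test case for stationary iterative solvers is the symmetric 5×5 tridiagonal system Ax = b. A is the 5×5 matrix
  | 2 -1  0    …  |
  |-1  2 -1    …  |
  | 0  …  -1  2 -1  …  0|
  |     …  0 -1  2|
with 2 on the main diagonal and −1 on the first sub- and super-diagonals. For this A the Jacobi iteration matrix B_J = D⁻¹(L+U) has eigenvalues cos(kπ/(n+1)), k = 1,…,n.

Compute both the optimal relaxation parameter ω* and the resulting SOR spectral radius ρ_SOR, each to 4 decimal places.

ω* = 1.3333, ρ_SOR = 0.3333

B_J for the 5×5 system has eigenvalues cos(kπ/6); ρ_J = cos(π/6) = 0.8660.
√(1−ρ_J²) = |sin(π/6)| = 0.50000
Then 2/(1+√(1−ρ_J²)) = 2/(1+0.50000); ω* = 2/1.50000 = 1.3333.
[ρ_SOR] ω* − 1 = 0.3333.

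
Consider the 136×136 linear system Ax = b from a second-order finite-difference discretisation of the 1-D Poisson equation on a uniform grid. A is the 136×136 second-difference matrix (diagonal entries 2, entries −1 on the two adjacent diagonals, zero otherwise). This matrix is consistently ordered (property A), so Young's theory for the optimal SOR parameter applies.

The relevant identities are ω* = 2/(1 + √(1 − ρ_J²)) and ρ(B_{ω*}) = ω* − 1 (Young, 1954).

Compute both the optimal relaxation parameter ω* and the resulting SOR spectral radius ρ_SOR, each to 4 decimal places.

With n=136, ρ(Jacobi) = cos(π/137) = 0.9997.
√(1−ρ_J²) = |sin(π/137)| = 0.02293
ω* = 2/(1 + 0.02293) = 2/1.02293 = 1.9552.
ρ_SOR = ω* − 1 = 1.9552 − 1 = 0.9552.

ω* = 1.9552, ρ_SOR = 0.9552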